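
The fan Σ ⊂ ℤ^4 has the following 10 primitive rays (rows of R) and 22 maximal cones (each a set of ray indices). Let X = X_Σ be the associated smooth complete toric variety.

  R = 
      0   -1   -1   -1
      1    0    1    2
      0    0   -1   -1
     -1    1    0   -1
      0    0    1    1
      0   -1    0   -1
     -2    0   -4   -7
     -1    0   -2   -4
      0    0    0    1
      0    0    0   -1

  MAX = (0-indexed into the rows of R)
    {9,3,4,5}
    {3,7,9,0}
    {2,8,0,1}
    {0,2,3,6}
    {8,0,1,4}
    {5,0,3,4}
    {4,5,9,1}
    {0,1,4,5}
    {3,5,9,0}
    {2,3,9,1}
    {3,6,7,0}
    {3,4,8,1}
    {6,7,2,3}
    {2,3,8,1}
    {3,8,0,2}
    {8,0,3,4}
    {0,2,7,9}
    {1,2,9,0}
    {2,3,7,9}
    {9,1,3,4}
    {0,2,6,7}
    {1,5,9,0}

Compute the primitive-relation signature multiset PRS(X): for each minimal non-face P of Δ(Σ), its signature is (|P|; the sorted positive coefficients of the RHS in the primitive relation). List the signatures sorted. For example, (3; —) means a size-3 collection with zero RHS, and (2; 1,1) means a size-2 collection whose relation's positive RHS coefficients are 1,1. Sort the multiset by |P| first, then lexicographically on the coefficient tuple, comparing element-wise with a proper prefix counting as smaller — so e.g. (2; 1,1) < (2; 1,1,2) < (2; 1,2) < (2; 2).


The 18 primitive collections of Σ (r=10, n=4):

  P = {2,4}:  v_{2} + v_{4} = 0 ; sig = (2; —)
  P = {8,9}:  v_{8} + v_{9} = 0 ; sig = (2; —)
  P = {1,6}:  v_{1} + v_{6} = v_{2} + v_{7} ; sig = (2; 1,1)
  P = {1,7}:  v_{1} + v_{7} = v_{2} + v_{9} ; sig = (2; 1,1)
  P = {2,5}:  v_{2} + v_{5} = v_{0} + v_{9} ; sig = (2; 1,1)
  P = {5,8}:  v_{5} + v_{8} = v_{0} + v_{4} ; sig = (2; 1,1)
  P = {4,6}:  v_{4} + v_{6} = v_{0} + v_{3} + v_{7} ; sig = (2; 1,1,1)
  P = {4,7}:  v_{4} + v_{7} = v_{0} + v_{3} + v_{9} ; sig = (2; 1,1,1)
  P = {7,8}:  v_{7} + v_{8} = v_{0} + v_{2} + v_{3} ; sig = (2; 1,1,1)
  P = {5,6}:  v_{5} + v_{6} = 2·v_{0} + v_{3} + v_{7} + v_{9} ; sig = (2; 1,1,1,2)
  P = {5,7}:  v_{5} + v_{7} = 2·v_{0} + v_{3} + 2·v_{9} ; sig = (2; 1,2,2)
  P = {6,9}:  v_{6} + v_{9} = 2·v_{7} ; sig = (2; 2)
  P = {6,8}:  v_{6} + v_{8} = 2·v_{0} + 2·v_{2} + 2·v_{3} ; sig = (2; 2,2,2)
  P = {0,1,3}:  v_{0} + v_{1} + v_{3} = 0 ; sig = (3; —)
  P = {0,4,9}:  v_{0} + v_{4} + v_{9} = v_{5} ; sig = (3; 1)
  P = {1,3,5}:  v_{1} + v_{3} + v_{5} = v_{4} + v_{9} ; sig = (3; 1,1)
  P = {0,2,3,7}:  v_{0} + v_{2} + v_{3} + v_{7} = v_{6} ; sig = (4; 1)
  P = {0,2,3,9}:  v_{0} + v_{2} + v_{3} + v_{9} = v_{7} ; sig = (4; 1)

so the primitive-relation signature multiset is
[(2; —), (2; —), (2; 1,1), (2; 1,1), (2; 1,1), (2; 1,1), (2; 1,1,1), (2; 1,1,1), (2; 1,1,1), (2; 1,1,1,2), (2; 1,2,2), (2; 2), (2; 2,2,2), (3; —), (3; 1), (3; 1,1), (4; 1), (4; 1)]


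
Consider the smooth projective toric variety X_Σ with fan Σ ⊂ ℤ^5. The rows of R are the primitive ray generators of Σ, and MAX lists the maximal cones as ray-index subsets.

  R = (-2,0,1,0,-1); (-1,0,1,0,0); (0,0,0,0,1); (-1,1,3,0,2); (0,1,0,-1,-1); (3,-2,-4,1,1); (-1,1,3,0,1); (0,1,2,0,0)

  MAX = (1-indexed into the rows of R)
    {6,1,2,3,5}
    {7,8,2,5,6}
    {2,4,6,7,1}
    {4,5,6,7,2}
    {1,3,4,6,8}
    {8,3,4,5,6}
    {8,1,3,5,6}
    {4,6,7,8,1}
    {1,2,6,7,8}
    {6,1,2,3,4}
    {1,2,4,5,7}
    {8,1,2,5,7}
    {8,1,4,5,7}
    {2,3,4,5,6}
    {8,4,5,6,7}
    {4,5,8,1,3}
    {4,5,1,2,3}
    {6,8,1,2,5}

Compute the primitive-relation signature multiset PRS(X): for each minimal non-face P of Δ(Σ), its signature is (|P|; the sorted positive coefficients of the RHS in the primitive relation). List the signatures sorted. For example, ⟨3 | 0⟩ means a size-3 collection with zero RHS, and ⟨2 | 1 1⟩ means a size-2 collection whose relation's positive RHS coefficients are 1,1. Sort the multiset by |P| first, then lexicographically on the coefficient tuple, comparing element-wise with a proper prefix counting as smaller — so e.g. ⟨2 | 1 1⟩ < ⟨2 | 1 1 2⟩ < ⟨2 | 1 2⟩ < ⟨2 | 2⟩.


Minimal non-faces — 5 found among 8 rays, 18 max cones:

  P = {3,7}:  v_{3} + v_{7} = v_{4}  ⇒ sig = ⟨2 | 1⟩
  P = {2,3,8}:  v_{2} + v_{3} + v_{8} = v_{7}  ⇒ sig = ⟨3 | 1⟩
  P = {2,4,8}:  v_{2} + v_{4} + v_{8} = 2·v_{7}  ⇒ sig = ⟨3 | 2⟩
  P = {1,5,6,7}:  v_{1} + v_{5} + v_{6} + v_{7} = 0  ⇒ sig = ⟨4 | 0⟩
  P = {1,4,5,6}:  v_{1} + v_{4} + v_{5} + v_{6} = v_{3}  ⇒ sig = ⟨4 | 1⟩

so the primitive-relation signature multiset is
    |P|=2: 1 collection, coeffs (1)
    |P|=3: 2 collections, coeffs (1), (2)
    |P|=4: 2 collections, coeffs (), (1)


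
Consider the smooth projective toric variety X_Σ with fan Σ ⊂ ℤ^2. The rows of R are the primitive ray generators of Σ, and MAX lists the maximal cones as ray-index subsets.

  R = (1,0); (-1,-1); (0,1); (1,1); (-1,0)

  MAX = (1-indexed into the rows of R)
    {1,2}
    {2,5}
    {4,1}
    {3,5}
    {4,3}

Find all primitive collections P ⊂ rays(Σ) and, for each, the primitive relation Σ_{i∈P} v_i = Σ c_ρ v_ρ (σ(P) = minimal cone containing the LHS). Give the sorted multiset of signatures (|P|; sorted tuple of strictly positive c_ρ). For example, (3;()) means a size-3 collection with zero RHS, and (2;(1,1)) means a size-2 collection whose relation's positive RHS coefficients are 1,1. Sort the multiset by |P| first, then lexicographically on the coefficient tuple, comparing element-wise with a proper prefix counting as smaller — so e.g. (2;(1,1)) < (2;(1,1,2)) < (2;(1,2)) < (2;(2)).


5 collections generate NE(X_Σ); each relation:

  P={1,5}:  v_{1} + v_{5} = 0  →  sig = (2;())
  P={2,4}:  v_{2} + v_{4} = 0  →  sig = (2;())
  P={1,3}:  v_{1} + v_{3} = v_{4}  →  sig = (2;(1))
  P={2,3}:  v_{2} + v_{3} = v_{5}  →  sig = (2;(1))
  P={4,5}:  v_{4} + v_{5} = v_{3}  →  sig = (2;(1))

Hence PRS(X_Σ) =
    (2;())
    (2;())
    (2;(1))
    (2;(1))
    (2;(1))


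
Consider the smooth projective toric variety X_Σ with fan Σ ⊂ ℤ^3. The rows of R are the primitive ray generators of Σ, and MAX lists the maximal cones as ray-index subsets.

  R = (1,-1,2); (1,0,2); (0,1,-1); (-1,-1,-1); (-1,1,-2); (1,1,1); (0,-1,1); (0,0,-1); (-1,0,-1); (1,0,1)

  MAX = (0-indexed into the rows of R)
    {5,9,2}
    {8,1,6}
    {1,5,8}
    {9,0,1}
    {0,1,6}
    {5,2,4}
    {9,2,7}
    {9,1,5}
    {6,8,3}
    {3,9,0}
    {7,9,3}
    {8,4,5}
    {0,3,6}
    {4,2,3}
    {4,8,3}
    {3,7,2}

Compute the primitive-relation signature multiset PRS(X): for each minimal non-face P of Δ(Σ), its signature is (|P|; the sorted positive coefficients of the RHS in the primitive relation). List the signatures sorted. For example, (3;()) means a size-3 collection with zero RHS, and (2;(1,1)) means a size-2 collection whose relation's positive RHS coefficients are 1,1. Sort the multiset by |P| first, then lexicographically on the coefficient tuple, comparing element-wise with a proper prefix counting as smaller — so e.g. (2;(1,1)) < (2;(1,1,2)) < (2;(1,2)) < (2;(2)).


22 minimal non-faces of Δ(Σ) (on 10 rays):

  {0,4}:  v_{0} + v_{4} = 0  so sig = (2;())
  {2,6}:  v_{2} + v_{6} = 0  so sig = (2;())
  {3,5}:  v_{3} + v_{5} = 0  so sig = (2;())
  {8,9}:  v_{8} + v_{9} = 0  so sig = (2;())
  {0,2}:  v_{0} + v_{2} = v_{9}  so sig = (2;(1))
  {0,8}:  v_{0} + v_{8} = v_{6}  so sig = (2;(1))
  {1,2}:  v_{1} + v_{2} = v_{5}  so sig = (2;(1))
  {1,3}:  v_{1} + v_{3} = v_{6}  so sig = (2;(1))
  {1,7}:  v_{1} + v_{7} = v_{9}  so sig = (2;(1))
  {2,8}:  v_{2} + v_{8} = v_{4}  so sig = (2;(1))
  {4,6}:  v_{4} + v_{6} = v_{8}  so sig = (2;(1))
  {4,9}:  v_{4} + v_{9} = v_{2}  so sig = (2;(1))
  {5,6}:  v_{5} + v_{6} = v_{1}  so sig = (2;(1))
  {6,9}:  v_{6} + v_{9} = v_{0}  so sig = (2;(1))
  {0,5}:  v_{0} + v_{5} = v_{1} + v_{9}  so sig = (2;(1,1))
  {1,4}:  v_{1} + v_{4} = v_{5} + v_{8}  so sig = (2;(1,1))
  {5,7}:  v_{5} + v_{7} = v_{2} + v_{9}  so sig = (2;(1,1))
  {6,7}:  v_{6} + v_{7} = v_{3} + v_{9}  so sig = (2;(1,1))
  {7,8}:  v_{7} + v_{8} = v_{2} + v_{3}  so sig = (2;(1,1))
  {0,7}:  v_{0} + v_{7} = v_{3} + 2·v_{9}  so sig = (2;(1,2))
  {4,7}:  v_{4} + v_{7} = 2·v_{2} + v_{3}  so sig = (2;(1,2))
  {2,3,9}:  v_{2} + v_{3} + v_{9} = v_{7}  so sig = (3;(1))

Sorted signature multiset PRS(X):
    (2;())
    (2;())
    (2;())
    (2;())
    (2;(1))
    (2;(1))
    (2;(1))
    (2;(1))
    (2;(1))
    (2;(1))
    (2;(1))
    (2;(1))
    (2;(1))
    (2;(1))
    (2;(1,1))
    (2;(1,1))
    (2;(1,1))
    (2;(1,1))
    (2;(1,1))
    (2;(1,2))
    (2;(1,2))
    (3;(1))


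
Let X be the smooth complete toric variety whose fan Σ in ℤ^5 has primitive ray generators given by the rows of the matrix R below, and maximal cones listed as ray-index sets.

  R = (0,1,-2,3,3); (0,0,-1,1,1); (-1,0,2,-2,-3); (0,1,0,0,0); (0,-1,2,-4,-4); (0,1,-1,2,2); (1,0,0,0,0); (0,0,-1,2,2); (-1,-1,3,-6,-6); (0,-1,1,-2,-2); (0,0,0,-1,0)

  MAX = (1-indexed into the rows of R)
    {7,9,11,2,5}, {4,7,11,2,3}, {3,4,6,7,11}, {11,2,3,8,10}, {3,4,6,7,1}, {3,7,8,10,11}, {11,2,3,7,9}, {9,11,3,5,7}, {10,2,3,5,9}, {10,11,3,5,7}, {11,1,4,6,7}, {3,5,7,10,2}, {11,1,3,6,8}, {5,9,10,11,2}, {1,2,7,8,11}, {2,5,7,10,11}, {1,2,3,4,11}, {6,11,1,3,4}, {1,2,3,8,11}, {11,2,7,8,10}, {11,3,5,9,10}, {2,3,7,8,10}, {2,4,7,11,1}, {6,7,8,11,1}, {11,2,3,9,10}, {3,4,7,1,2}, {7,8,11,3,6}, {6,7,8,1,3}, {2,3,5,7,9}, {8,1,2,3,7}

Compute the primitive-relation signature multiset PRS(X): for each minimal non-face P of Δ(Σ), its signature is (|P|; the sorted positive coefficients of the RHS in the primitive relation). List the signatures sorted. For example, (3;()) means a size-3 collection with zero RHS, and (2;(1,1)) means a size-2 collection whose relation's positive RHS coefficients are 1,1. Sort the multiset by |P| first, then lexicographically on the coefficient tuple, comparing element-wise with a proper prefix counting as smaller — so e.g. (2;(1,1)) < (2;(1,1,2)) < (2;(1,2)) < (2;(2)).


Δ(Σ) — 11 vertices, 18 min non-faces:

  P = {6,10}:  v_{6} + v_{10} = 0  ⇒ sig = (2;())
  P = {1,10}:  v_{1} + v_{10} = v_{2}  ⇒ sig = (2;(1))
  P = {2,6}:  v_{2} + v_{6} = v_{1}  ⇒ sig = (2;(1))
  P = {4,8}:  v_{4} + v_{8} = v_{6}  ⇒ sig = (2;(1))
  P = {5,8}:  v_{5} + v_{8} = v_{10}  ⇒ sig = (2;(1))
  P = {4,10}:  v_{4} + v_{10} = v_{2} + v_{3} + v_{7} + v_{11}  ⇒ sig = (2;(1,1,1,1))
  P = {5,6}:  v_{5} + v_{6} = v_{2} + v_{3} + v_{7} + v_{11}  ⇒ sig = (2;(1,1,1,1))
  P = {8,9}:  v_{8} + v_{9} = v_{2} + v_{3} + v_{10} + v_{11}  ⇒ sig = (2;(1,1,1,1))
  P = {1,5}:  v_{1} + v_{5} = 2·v_{2} + v_{3} + v_{7} + v_{11}  ⇒ sig = (2;(1,1,1,2))
  P = {6,9}:  v_{6} + v_{9} = 2·v_{2} + 2·v_{3} + v_{7} + 2·v_{11}  ⇒ sig = (2;(1,2,2,2))
  P = {1,9}:  v_{1} + v_{9} = 3·v_{2} + 2·v_{3} + v_{7} + 2·v_{11}  ⇒ sig = (2;(1,2,2,3))
  P = {4,5}:  v_{4} + v_{5} = 2·v_{2} + 2·v_{3} + 2·v_{7} + 2·v_{11}  ⇒ sig = (2;(2,2,2,2))
  P = {4,9}:  v_{4} + v_{9} = 3·v_{2} + 3·v_{3} + 2·v_{7} + 3·v_{11}  ⇒ sig = (2;(2,3,3,3))
  P = {7,9,10}:  v_{7} + v_{9} + v_{10} = 2·v_{5}  ⇒ sig = (3;(2))
  P = {1,3,7,11}:  v_{1} + v_{3} + v_{7} + v_{11} = v_{4}  ⇒ sig = (4;(1))
  P = {2,3,5,11}:  v_{2} + v_{3} + v_{5} + v_{11} = v_{9}  ⇒ sig = (4;(1))
  P = {2,3,7,8,11}:  v_{2} + v_{3} + v_{7} + v_{8} + v_{11} = 0  ⇒ sig = (5;())
  P = {2,3,7,10,11}:  v_{2} + v_{3} + v_{7} + v_{10} + v_{11} = v_{5}  ⇒ sig = (5;(1))

Sorted signature multiset PRS(X):
    (2;())
    (2;(1))
    (2;(1))
    (2;(1))
    (2;(1))
    (2;(1,1,1,1))
    (2;(1,1,1,1))
    (2;(1,1,1,1))
    (2;(1,1,1,2))
    (2;(1,2,2,2))
    (2;(1,2,2,3))
    (2;(2,2,2,2))
    (2;(2,3,3,3))
    (3;(2))
    (4;(1))
    (4;(1))
    (5;())
    (5;(1))


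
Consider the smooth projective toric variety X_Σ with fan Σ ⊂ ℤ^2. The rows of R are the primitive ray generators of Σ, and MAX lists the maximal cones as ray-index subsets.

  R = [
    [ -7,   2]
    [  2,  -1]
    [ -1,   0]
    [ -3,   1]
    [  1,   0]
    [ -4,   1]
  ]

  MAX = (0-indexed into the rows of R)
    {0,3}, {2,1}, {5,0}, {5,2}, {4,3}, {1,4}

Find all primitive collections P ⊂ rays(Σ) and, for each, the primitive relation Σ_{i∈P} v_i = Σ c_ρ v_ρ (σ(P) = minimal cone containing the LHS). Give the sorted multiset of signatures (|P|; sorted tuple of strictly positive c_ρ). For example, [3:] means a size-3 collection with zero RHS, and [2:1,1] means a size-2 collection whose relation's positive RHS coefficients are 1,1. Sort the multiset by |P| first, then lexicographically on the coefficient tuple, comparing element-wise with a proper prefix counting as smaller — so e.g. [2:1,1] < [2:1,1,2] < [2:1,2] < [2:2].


Δ(Σ) — 6 vertices, 9 min non-faces:

  • {2,4}:  v_{2} + v_{4} = 0  →  sig = [2:]
  • {1,3}:  v_{1} + v_{3} = v_{2}  →  sig = [2:1]
  • {2,3}:  v_{2} + v_{3} = v_{5}  →  sig = [2:1]
  • {3,5}:  v_{3} + v_{5} = v_{0}  →  sig = [2:1]
  • {4,5}:  v_{4} + v_{5} = v_{3}  →  sig = [2:1]
  • {0,1}:  v_{0} + v_{1} = v_{2} + v_{5}  →  sig = [2:1,1]
  • {0,2}:  v_{0} + v_{2} = 2·v_{5}  →  sig = [2:2]
  • {0,4}:  v_{0} + v_{4} = 2·v_{3}  →  sig = [2:2]
  • {1,5}:  v_{1} + v_{5} = 2·v_{2}  →  sig = [2:2]

Sorted signature multiset PRS(X):
{ [2:],  [2:1] ×4,  [2:1,1],  [2:2] ×3 }


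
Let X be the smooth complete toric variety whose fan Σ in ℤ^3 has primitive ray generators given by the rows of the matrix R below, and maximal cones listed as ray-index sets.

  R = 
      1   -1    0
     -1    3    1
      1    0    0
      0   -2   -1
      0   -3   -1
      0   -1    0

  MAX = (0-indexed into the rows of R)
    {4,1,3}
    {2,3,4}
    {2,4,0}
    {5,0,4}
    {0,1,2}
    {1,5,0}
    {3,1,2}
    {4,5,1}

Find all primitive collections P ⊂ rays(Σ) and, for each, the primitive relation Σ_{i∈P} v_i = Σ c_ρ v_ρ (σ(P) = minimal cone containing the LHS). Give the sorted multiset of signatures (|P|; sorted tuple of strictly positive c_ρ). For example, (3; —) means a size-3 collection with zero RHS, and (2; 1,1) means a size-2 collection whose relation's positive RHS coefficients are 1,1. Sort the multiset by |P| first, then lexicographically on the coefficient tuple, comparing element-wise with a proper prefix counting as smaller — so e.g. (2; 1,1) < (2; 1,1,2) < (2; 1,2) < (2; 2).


5 minimal non-faces of Δ(Σ) (on 6 rays):

  {2,5}:  v_{2} + v_{5} = v_{0}  ⇒ sig = (2; 1)
  {3,5}:  v_{3} + v_{5} = v_{4}  ⇒ sig = (2; 1)
  {0,3}:  v_{0} + v_{3} = v_{2} + v_{4}  ⇒ sig = (2; 1,1)
  {1,2,4}:  v_{1} + v_{2} + v_{4} = 0  ⇒ sig = (3; —)
  {0,1,4}:  v_{0} + v_{1} + v_{4} = v_{5}  ⇒ sig = (3; 1)

Hence PRS(X_Σ) =
    |P|=2: 3 collections, coeffs (1), (1), (1,1)
    |P|=3: 2 collections, coeffs (), (1)


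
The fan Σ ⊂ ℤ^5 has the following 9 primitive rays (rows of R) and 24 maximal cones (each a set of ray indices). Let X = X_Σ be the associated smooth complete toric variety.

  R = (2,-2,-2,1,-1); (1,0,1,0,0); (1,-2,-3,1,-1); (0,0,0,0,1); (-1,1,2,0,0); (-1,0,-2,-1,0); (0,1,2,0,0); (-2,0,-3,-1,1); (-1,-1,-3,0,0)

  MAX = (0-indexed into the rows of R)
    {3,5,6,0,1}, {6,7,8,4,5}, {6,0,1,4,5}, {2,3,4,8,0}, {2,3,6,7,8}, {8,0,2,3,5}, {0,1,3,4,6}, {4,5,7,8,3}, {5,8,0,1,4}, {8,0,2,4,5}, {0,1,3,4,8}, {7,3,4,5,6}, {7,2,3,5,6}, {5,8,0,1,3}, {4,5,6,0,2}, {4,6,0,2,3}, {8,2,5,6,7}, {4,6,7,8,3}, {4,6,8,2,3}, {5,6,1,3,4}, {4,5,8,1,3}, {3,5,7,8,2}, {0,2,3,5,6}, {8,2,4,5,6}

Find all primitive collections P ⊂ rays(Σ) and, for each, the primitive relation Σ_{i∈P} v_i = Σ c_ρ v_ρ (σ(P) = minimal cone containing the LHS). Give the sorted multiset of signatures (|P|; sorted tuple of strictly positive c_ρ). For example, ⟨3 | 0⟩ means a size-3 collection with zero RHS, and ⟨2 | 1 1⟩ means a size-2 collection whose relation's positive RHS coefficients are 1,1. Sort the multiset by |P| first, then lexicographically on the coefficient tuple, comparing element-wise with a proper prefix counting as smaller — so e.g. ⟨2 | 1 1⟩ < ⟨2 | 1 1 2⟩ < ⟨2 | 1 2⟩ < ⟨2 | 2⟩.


Minimal non-faces — 9 found among 9 rays, 24 max cones:

  {1,2}:  v_{1} + v_{2} = v_{0}  ⟹  sig = ⟨2 | 1⟩
  {1,7}:  v_{1} + v_{7} = v_{3} + v_{5}  ⟹  sig = ⟨2 | 1 1⟩
  {0,7}:  v_{0} + v_{7} = v_{2} + v_{3} + v_{5}  ⟹  sig = ⟨2 | 1 1 1⟩
  {1,6,8}:  v_{1} + v_{6} + v_{8} = 0  ⟹  sig = ⟨3 | 0⟩
  {0,6,8}:  v_{0} + v_{6} + v_{8} = v_{2}  ⟹  sig = ⟨3 | 1⟩
  {2,4,7}:  v_{2} + v_{4} + v_{7} = v_{6} + 2·v_{8}  ⟹  sig = ⟨3 | 1 2⟩
  {2,3,4,5}:  v_{2} + v_{3} + v_{4} + v_{5} = v_{8}  ⟹  sig = ⟨4 | 1⟩
  {3,5,6,8}:  v_{3} + v_{5} + v_{6} + v_{8} = v_{7}  ⟹  sig = ⟨4 | 1⟩
  {0,3,4,5}:  v_{0} + v_{3} + v_{4} + v_{5} = v_{1} + v_{8}  ⟹  sig = ⟨4 | 1 1⟩

Sorted signature multiset PRS(X):
{ ⟨2 | 1⟩,  ⟨2 | 1 1⟩,  ⟨2 | 1 1 1⟩,  ⟨3 | 0⟩,  ⟨3 | 1⟩,  ⟨3 | 1 2⟩,  ⟨4 | 1⟩ ×2,  ⟨4 | 1 1⟩ }


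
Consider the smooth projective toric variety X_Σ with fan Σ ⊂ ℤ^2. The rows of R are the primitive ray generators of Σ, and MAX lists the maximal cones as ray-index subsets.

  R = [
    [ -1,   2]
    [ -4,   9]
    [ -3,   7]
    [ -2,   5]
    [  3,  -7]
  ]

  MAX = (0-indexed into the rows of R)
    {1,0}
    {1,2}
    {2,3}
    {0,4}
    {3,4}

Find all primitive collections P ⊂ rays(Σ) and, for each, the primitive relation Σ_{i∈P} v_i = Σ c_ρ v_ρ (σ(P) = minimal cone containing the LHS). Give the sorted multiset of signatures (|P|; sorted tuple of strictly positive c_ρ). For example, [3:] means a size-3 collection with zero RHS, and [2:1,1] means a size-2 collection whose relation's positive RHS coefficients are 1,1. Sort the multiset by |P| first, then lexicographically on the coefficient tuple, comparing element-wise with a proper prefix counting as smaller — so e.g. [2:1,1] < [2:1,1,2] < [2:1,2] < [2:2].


The 5 primitive collections of Σ (r=5, n=2):

  • {2,4}:  v_{2} + v_{4} = 0  →  sig = [2:]
  • {0,2}:  v_{0} + v_{2} = v_{1}  →  sig = [2:1]
  • {0,3}:  v_{0} + v_{3} = v_{2}  →  sig = [2:1]
  • {1,4}:  v_{1} + v_{4} = v_{0}  →  sig = [2:1]
  • {1,3}:  v_{1} + v_{3} = 2·v_{2}  →  sig = [2:2]

so the primitive-relation signature multiset is
    |P|=2: 5 collections, coeffs (), (1), (1), (1), (2)


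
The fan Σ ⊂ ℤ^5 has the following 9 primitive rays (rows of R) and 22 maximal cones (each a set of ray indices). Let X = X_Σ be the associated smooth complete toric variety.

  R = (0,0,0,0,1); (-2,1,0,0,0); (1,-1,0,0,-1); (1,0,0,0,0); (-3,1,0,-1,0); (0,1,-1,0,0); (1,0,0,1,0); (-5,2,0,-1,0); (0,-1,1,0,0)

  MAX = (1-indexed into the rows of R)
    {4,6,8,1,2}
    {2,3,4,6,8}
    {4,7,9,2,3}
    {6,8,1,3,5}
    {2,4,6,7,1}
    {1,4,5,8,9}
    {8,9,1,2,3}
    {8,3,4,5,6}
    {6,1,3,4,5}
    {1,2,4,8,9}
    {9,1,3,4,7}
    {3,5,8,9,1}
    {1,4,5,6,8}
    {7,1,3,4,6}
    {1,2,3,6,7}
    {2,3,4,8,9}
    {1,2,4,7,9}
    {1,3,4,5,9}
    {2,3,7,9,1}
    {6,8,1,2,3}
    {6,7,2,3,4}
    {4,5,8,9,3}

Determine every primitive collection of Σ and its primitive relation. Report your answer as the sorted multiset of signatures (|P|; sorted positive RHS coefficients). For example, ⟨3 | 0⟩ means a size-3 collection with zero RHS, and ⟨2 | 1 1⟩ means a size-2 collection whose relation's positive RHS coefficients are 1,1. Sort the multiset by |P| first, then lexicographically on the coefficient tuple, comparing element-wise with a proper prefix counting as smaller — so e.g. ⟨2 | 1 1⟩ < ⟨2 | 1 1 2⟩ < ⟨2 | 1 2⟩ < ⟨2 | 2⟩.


6 collections generate NE(X_Σ); each relation:

  {6,9}:  v_{6} + v_{9} = 0  so sig = ⟨2 | 0⟩
  {2,5}:  v_{2} + v_{5} = v_{8}  so sig = ⟨2 | 1⟩
  {5,7}:  v_{5} + v_{7} = v_{2}  so sig = ⟨2 | 1⟩
  {7,8}:  v_{7} + v_{8} = 2·v_{2}  so sig = ⟨2 | 2⟩
  {1,2,3,4}:  v_{1} + v_{2} + v_{3} + v_{4} = 0  so sig = ⟨4 | 0⟩
  {1,3,4,8}:  v_{1} + v_{3} + v_{4} + v_{8} = v_{5}  so sig = ⟨4 | 1⟩

so the primitive-relation signature multiset is
{ ⟨2 | 0⟩,  ⟨2 | 1⟩ ×2,  ⟨2 | 2⟩,  ⟨4 | 0⟩,  ⟨4 | 1⟩ }


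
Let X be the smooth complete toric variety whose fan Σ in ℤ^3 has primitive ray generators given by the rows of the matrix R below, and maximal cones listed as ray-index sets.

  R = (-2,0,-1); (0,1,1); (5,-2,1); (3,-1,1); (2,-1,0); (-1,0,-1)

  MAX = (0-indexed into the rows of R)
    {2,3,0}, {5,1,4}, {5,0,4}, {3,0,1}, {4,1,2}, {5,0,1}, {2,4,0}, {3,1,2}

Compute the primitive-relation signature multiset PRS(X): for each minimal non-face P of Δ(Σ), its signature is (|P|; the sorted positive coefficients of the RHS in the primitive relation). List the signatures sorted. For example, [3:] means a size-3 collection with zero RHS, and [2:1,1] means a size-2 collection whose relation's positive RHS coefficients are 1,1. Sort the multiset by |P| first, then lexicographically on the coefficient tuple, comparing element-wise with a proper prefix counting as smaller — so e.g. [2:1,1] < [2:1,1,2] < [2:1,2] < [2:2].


Δ(Σ) — 6 vertices, 5 min non-faces:

  • {3,4}:  v_{3} + v_{4} = v_{2} ; sig = [2:1]
  • {3,5}:  v_{3} + v_{5} = v_{4} ; sig = [2:1]
  • {2,5}:  v_{2} + v_{5} = 2·v_{4} ; sig = [2:2]
  • {0,1,4}:  v_{0} + v_{1} + v_{4} = 0 ; sig = [3:]
  • {0,1,2}:  v_{0} + v_{1} + v_{2} = v_{3} ; sig = [3:1]

Hence PRS(X_Σ) =
{ [2:1] ×2,  [2:2],  [3:],  [3:1] }


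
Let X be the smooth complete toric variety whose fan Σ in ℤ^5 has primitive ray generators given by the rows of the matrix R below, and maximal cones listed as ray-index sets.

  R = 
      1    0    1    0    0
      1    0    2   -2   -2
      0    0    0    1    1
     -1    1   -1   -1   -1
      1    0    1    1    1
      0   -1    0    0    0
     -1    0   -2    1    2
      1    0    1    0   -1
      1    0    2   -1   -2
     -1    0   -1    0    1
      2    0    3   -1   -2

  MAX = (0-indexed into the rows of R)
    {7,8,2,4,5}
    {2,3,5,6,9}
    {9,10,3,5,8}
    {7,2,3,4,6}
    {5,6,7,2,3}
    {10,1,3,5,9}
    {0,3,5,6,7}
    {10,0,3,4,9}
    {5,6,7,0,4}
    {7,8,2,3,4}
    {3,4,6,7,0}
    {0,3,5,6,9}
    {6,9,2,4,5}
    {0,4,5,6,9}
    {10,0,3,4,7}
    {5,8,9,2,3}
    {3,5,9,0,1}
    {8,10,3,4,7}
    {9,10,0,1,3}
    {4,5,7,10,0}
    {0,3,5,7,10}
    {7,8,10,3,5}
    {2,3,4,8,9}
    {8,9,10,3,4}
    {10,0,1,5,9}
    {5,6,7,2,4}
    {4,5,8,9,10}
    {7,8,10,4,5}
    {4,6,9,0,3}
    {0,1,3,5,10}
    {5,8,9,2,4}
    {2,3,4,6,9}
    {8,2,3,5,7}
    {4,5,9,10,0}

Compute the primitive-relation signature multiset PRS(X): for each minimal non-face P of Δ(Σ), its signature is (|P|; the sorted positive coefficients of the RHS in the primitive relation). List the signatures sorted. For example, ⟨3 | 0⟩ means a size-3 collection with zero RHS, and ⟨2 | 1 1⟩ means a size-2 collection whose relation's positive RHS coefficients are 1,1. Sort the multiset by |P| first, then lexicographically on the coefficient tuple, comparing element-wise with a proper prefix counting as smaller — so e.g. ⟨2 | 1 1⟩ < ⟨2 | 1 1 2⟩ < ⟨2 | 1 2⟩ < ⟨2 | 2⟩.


The 13 primitive collections of Σ (r=11, n=5):

  P = {6,8}:  v_{6} + v_{8} = 0 — sig = ⟨2 | 0⟩
  P = {7,9}:  v_{7} + v_{9} = 0 — sig = ⟨2 | 0⟩
  P = {0,2}:  v_{0} + v_{2} = v_{4} — sig = ⟨2 | 1⟩
  P = {0,8}:  v_{0} + v_{8} = v_{10} — sig = ⟨2 | 1⟩
  P = {6,10}:  v_{6} + v_{10} = v_{0} — sig = ⟨2 | 1⟩
  P = {1,2}:  v_{1} + v_{2} = v_{9} + v_{10} — sig = ⟨2 | 1 1⟩
  P = {2,10}:  v_{2} + v_{10} = v_{4} + v_{8} — sig = ⟨2 | 1 1⟩
  P = {1,4}:  v_{1} + v_{4} = v_{0} + v_{9} + v_{10} — sig = ⟨2 | 1 1 1⟩
  P = {1,7}:  v_{1} + v_{7} = v_{0} + v_{3} + v_{5} + v_{10} — sig = ⟨2 | 1 1 1 1⟩
  P = {1,6}:  v_{1} + v_{6} = 2·v_{0} + v_{3} + v_{5} + v_{9} — sig = ⟨2 | 1 1 1 2⟩
  P = {1,8}:  v_{1} + v_{8} = v_{3} + v_{5} + v_{9} + 2·v_{10} — sig = ⟨2 | 1 1 1 2⟩
  P = {3,4,5}:  v_{3} + v_{4} + v_{5} = 0 — sig = ⟨3 | 0⟩
  P = {0,3,5,9,10}:  v_{0} + v_{3} + v_{5} + v_{9} + v_{10} = v_{1} — sig = ⟨5 | 1⟩

Signatures (|P|; sorted positive RHS coefficients), sorted:
{ ⟨2 | 0⟩ ×2,  ⟨2 | 1⟩ ×3,  ⟨2 | 1 1⟩ ×2,  ⟨2 | 1 1 1⟩,  ⟨2 | 1 1 1 1⟩,  ⟨2 | 1 1 1 2⟩ ×2,  ⟨3 | 0⟩,  ⟨5 | 1⟩ }


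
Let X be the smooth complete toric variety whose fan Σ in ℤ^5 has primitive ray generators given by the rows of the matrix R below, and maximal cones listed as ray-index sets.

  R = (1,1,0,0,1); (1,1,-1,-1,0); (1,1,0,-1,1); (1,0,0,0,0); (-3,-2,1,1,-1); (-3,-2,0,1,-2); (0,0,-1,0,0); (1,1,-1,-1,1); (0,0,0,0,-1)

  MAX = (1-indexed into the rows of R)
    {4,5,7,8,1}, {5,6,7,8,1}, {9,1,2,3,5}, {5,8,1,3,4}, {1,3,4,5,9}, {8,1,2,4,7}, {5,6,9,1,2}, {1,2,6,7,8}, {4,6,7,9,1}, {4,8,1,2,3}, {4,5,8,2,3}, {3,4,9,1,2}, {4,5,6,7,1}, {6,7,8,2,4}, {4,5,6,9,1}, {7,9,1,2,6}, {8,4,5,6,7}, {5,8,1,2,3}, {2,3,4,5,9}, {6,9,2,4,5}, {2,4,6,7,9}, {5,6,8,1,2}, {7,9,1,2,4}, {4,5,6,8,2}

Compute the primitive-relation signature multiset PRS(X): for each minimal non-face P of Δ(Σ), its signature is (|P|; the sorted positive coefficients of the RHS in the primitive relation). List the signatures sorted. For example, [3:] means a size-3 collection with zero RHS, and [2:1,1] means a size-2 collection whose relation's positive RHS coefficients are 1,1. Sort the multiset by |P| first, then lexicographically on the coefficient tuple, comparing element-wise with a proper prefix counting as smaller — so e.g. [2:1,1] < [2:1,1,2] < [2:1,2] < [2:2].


Minimal non-faces — 8 found among 9 rays, 24 max cones:

  {3,7}:  v_{3} + v_{7} = v_{8}  so sig = [2:1]
  {8,9}:  v_{8} + v_{9} = v_{2}  so sig = [2:1]
  {3,6}:  v_{3} + v_{6} = v_{2} + v_{5}  so sig = [2:1,1]
  {5,7,9}:  v_{5} + v_{7} + v_{9} = v_{6}  so sig = [3:1]
  {2,5,7}:  v_{2} + v_{5} + v_{7} = v_{6} + v_{8}  so sig = [3:1,1]
  {1,2,4,5}:  v_{1} + v_{2} + v_{4} + v_{5} = 0  so sig = [4:]
  {1,4,6,8}:  v_{1} + v_{4} + v_{6} + v_{8} = v_{7}  so sig = [4:1]
  {1,2,4,6}:  v_{1} + v_{2} + v_{4} + v_{6} = v_{7} + v_{9}  so sig = [4:1,1]

Signatures (|P|; sorted positive RHS coefficients), sorted:
    [2:1]
    [2:1]
    [2:1,1]
    [3:1]
    [3:1,1]
    [4:]
    [4:1]
    [4:1,1]


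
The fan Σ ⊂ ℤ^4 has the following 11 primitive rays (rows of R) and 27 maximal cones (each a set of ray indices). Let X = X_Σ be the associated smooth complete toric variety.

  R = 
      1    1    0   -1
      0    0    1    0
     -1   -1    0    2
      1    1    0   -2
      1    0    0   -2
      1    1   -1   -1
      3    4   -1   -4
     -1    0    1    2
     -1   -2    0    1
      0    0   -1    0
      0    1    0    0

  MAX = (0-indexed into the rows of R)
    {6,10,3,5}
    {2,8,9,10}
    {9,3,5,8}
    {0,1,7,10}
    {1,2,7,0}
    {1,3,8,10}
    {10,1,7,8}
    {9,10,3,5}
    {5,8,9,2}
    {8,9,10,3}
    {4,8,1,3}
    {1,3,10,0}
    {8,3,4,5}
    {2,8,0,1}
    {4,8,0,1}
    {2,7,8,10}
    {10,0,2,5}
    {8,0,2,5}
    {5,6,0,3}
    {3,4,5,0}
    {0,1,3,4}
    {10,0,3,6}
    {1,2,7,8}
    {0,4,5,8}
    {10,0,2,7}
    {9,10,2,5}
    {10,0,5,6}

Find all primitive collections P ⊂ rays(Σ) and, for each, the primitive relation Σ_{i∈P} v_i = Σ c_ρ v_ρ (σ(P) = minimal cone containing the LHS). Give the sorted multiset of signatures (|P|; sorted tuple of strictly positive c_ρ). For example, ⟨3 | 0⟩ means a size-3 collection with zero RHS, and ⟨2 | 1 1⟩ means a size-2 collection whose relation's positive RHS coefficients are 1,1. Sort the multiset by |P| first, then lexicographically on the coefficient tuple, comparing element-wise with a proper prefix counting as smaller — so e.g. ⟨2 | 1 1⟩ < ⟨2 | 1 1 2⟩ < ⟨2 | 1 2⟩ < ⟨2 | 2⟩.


Primitive collections (23):

  • {1,9}:  v_{1} + v_{9} = 0  ⟹  sig = ⟨2 | 0⟩
  • {2,3}:  v_{2} + v_{3} = 0  ⟹  sig = ⟨2 | 0⟩
  • {0,9}:  v_{0} + v_{9} = v_{5}  ⟹  sig = ⟨2 | 1⟩
  • {1,5}:  v_{1} + v_{5} = v_{0}  ⟹  sig = ⟨2 | 1⟩
  • {4,7}:  v_{4} + v_{7} = v_{1}  ⟹  sig = ⟨2 | 1⟩
  • {4,10}:  v_{4} + v_{10} = v_{3}  ⟹  sig = ⟨2 | 1⟩
  • {2,4}:  v_{2} + v_{4} = v_{0} + v_{8}  ⟹  sig = ⟨2 | 1 1⟩
  • {3,7}:  v_{3} + v_{7} = v_{1} + v_{10}  ⟹  sig = ⟨2 | 1 1⟩
  • {6,8}:  v_{6} + v_{8} = v_{3} + v_{5}  ⟹  sig = ⟨2 | 1 1⟩
  • {7,9}:  v_{7} + v_{9} = v_{2} + v_{10}  ⟹  sig = ⟨2 | 1 1⟩
  • {2,6}:  v_{2} + v_{6} = v_{0} + v_{5} + v_{10}  ⟹  sig = ⟨2 | 1 1 1⟩
  • {4,9}:  v_{4} + v_{9} = v_{3} + v_{5} + v_{8}  ⟹  sig = ⟨2 | 1 1 1⟩
  • {5,7}:  v_{5} + v_{7} = v_{0} + v_{2} + v_{10}  ⟹  sig = ⟨2 | 1 1 1⟩
  • {1,6}:  v_{1} + v_{6} = 2·v_{0} + v_{3} + v_{10}  ⟹  sig = ⟨2 | 1 1 2⟩
  • {4,6}:  v_{4} + v_{6} = v_{0} + 2·v_{3} + v_{5}  ⟹  sig = ⟨2 | 1 1 2⟩
  • {6,9}:  v_{6} + v_{9} = v_{3} + 2·v_{5} + v_{10}  ⟹  sig = ⟨2 | 1 1 2⟩
  • {6,7}:  v_{6} + v_{7} = 2·v_{0} + 2·v_{10}  ⟹  sig = ⟨2 | 2 2⟩
  • {0,8,10}:  v_{0} + v_{8} + v_{10} = 0  ⟹  sig = ⟨3 | 0⟩
  • {0,3,8}:  v_{0} + v_{3} + v_{8} = v_{4}  ⟹  sig = ⟨3 | 1⟩
  • {1,2,10}:  v_{1} + v_{2} + v_{10} = v_{7}  ⟹  sig = ⟨3 | 1⟩
  • {5,8,10}:  v_{5} + v_{8} + v_{10} = v_{9}  ⟹  sig = ⟨3 | 1⟩
  • {0,7,8}:  v_{0} + v_{7} + v_{8} = v_{1} + v_{2}  ⟹  sig = ⟨3 | 1 1⟩
  • {0,3,5,10}:  v_{0} + v_{3} + v_{5} + v_{10} = v_{6}  ⟹  sig = ⟨4 | 1⟩

so the primitive-relation signature multiset is
{ ⟨2 | 0⟩ ×2,  ⟨2 | 1⟩ ×4,  ⟨2 | 1 1⟩ ×4,  ⟨2 | 1 1 1⟩ ×3,  ⟨2 | 1 1 2⟩ ×3,  ⟨2 | 2 2⟩,  ⟨3 | 0⟩,  ⟨3 | 1⟩ ×3,  ⟨3 | 1 1⟩,  ⟨4 | 1⟩ }


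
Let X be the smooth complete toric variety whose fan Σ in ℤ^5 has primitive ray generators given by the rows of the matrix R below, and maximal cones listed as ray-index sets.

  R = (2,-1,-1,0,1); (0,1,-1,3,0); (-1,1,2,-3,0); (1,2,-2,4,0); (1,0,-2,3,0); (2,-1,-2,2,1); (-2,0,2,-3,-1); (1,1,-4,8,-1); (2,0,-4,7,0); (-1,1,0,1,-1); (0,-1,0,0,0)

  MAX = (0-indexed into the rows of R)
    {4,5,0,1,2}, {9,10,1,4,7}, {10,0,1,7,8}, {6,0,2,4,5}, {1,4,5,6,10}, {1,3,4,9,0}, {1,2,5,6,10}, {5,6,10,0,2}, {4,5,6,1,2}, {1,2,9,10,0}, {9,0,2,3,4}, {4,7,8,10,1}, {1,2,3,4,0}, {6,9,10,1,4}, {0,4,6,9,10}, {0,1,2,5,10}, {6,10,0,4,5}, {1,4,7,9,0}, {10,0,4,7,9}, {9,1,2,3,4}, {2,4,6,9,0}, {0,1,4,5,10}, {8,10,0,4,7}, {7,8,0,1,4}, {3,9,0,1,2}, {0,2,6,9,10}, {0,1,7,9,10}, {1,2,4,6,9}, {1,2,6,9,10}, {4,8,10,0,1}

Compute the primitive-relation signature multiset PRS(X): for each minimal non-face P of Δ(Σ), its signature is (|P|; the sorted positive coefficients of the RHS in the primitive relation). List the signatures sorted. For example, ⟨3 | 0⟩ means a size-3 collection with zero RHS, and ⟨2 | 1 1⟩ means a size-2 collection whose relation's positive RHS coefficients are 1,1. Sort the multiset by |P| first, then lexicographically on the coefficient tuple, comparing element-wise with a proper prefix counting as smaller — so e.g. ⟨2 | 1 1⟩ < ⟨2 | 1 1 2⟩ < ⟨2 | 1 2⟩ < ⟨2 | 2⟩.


18 collections generate NE(X_Σ); each relation:

  • {5,9}:  v_{5} + v_{9} = v_{4}  →  sig = ⟨2 | 1⟩
  • {8,9}:  v_{8} + v_{9} = v_{7}  →  sig = ⟨2 | 1⟩
  • {5,7}:  v_{5} + v_{7} = v_{4} + v_{8}  →  sig = ⟨2 | 1 1⟩
  • {2,8}:  v_{2} + v_{8} = v_{0} + v_{1} + v_{9}  →  sig = ⟨2 | 1 1 1⟩
  • {3,6}:  v_{3} + v_{6} = v_{2} + v_{4} + v_{9}  →  sig = ⟨2 | 1 1 1⟩
  • {3,10}:  v_{3} + v_{10} = v_{0} + v_{1} + v_{9}  →  sig = ⟨2 | 1 1 1⟩
  • {6,8}:  v_{6} + v_{8} = v_{4} + v_{9} + v_{10}  →  sig = ⟨2 | 1 1 1⟩
  • {3,5}:  v_{3} + v_{5} = v_{0} + v_{1} + v_{2} + 2·v_{4}  →  sig = ⟨2 | 1 1 1 2⟩
  • {5,8}:  v_{5} + v_{8} = v_{0} + v_{1} + 2·v_{4} + v_{10}  →  sig = ⟨2 | 1 1 1 2⟩
  • {2,7}:  v_{2} + v_{7} = v_{0} + v_{1} + 2·v_{9}  →  sig = ⟨2 | 1 1 2⟩
  • {6,7}:  v_{6} + v_{7} = v_{4} + 2·v_{9} + v_{10}  →  sig = ⟨2 | 1 1 2⟩
  • {3,8}:  v_{3} + v_{8} = 2·v_{0} + 2·v_{1} + v_{4} + 2·v_{9}  →  sig = ⟨2 | 1 2 2 2⟩
  • {3,7}:  v_{3} + v_{7} = 2·v_{0} + 2·v_{1} + v_{4} + 3·v_{9}  →  sig = ⟨2 | 1 2 2 3⟩
  • {0,1,6}:  v_{0} + v_{1} + v_{6} = 0  →  sig = ⟨3 | 0⟩
  • {2,4,10}:  v_{2} + v_{4} + v_{10} = 0  →  sig = ⟨3 | 0⟩
  • {0,1,2,4,9}:  v_{0} + v_{1} + v_{2} + v_{4} + v_{9} = v_{3}  →  sig = ⟨5 | 1⟩
  • {0,1,4,9,10}:  v_{0} + v_{1} + v_{4} + v_{9} + v_{10} = v_{8}  →  sig = ⟨5 | 1⟩
  • {0,1,4,7,10}:  v_{0} + v_{1} + v_{4} + v_{7} + v_{10} = 2·v_{8}  →  sig = ⟨5 | 2⟩

Hence PRS(X_Σ) =
[⟨2 | 1⟩, ⟨2 | 1⟩, ⟨2 | 1 1⟩, ⟨2 | 1 1 1⟩, ⟨2 | 1 1 1⟩, ⟨2 | 1 1 1⟩, ⟨2 | 1 1 1⟩, ⟨2 | 1 1 1 2⟩, ⟨2 | 1 1 1 2⟩, ⟨2 | 1 1 2⟩, ⟨2 | 1 1 2⟩, ⟨2 | 1 2 2 2⟩, ⟨2 | 1 2 2 3⟩, ⟨3 | 0⟩, ⟨3 | 0⟩, ⟨5 | 1⟩, ⟨5 | 1⟩, ⟨5 | 2⟩]


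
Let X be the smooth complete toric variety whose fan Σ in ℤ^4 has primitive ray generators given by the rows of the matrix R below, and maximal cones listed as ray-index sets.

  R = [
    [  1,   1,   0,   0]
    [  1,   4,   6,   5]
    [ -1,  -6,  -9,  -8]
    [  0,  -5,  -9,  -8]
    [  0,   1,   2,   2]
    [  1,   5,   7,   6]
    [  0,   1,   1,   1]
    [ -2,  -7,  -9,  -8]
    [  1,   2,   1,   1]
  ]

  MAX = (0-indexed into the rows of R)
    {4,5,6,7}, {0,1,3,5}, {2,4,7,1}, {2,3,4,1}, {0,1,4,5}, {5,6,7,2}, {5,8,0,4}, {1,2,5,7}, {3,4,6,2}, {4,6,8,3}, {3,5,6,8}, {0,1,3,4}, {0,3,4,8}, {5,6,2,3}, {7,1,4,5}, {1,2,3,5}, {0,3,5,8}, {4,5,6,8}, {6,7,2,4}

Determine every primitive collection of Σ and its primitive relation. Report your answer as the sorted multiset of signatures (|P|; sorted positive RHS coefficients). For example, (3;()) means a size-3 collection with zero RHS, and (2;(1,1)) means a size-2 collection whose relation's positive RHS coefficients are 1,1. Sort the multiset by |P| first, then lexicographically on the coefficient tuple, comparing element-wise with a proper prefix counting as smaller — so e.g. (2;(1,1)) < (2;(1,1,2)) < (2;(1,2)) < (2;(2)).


Minimal non-faces — 10 found among 9 rays, 19 max cones:

  P={0,2}:  v_{0} + v_{2} = v_{3} — sig = (2;(1))
  P={0,6}:  v_{0} + v_{6} = v_{8} — sig = (2;(1))
  P={0,7}:  v_{0} + v_{7} = v_{2} — sig = (2;(1))
  P={1,6}:  v_{1} + v_{6} = v_{5} — sig = (2;(1))
  P={1,8}:  v_{1} + v_{8} = v_{0} + v_{5} — sig = (2;(1,1))
  P={2,8}:  v_{2} + v_{8} = v_{3} + v_{6} — sig = (2;(1,1))
  P={7,8}:  v_{7} + v_{8} = v_{2} + v_{6} — sig = (2;(1,1))
  P={3,7}:  v_{3} + v_{7} = 2·v_{2} — sig = (2;(2))
  P={2,4,5}:  v_{2} + v_{4} + v_{5} = 0 — sig = (3;())
  P={3,4,5}:  v_{3} + v_{4} + v_{5} = v_{0} — sig = (3;(1))

Sorted signature multiset PRS(X):
    (2;(1))
    (2;(1))
    (2;(1))
    (2;(1))
    (2;(1,1))
    (2;(1,1))
    (2;(1,1))
    (2;(2))
    (3;())
    (3;(1))


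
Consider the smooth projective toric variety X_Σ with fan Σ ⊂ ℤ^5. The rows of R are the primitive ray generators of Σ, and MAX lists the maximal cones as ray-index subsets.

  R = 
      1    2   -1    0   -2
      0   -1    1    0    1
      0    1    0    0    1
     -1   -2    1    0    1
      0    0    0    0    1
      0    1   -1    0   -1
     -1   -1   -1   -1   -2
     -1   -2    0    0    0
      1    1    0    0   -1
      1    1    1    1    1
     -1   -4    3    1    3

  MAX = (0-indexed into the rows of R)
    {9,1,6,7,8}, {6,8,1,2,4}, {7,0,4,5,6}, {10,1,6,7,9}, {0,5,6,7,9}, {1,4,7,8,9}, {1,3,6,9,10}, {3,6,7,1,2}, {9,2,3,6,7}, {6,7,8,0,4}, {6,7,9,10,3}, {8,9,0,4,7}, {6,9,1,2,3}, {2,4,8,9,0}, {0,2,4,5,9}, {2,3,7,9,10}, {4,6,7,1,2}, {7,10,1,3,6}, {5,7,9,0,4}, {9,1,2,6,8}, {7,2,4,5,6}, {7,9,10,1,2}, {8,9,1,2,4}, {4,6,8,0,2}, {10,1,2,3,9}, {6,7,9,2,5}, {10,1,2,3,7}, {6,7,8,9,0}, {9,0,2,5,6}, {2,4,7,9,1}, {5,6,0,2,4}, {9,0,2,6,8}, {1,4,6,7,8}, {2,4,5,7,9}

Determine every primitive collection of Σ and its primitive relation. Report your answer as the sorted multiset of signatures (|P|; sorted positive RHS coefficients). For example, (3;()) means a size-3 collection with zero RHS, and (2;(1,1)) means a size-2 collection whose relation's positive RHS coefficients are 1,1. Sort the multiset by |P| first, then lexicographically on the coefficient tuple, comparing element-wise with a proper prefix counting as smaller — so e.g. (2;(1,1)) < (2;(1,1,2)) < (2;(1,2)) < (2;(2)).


Δ(Σ) — 11 vertices, 17 min non-faces:

  • {1,5}:  v_{1} + v_{5} = 0  →  sig = (2;())
  • {0,1}:  v_{0} + v_{1} = v_{8}  →  sig = (2;(1))
  • {5,8}:  v_{5} + v_{8} = v_{0}  →  sig = (2;(1))
  • {0,3}:  v_{0} + v_{3} = v_{6} + v_{9}  →  sig = (2;(1,1))
  • {3,4}:  v_{3} + v_{4} = v_{1} + v_{2} + v_{7}  →  sig = (2;(1,1,1))
  • {3,8}:  v_{3} + v_{8} = v_{1} + v_{6} + v_{9}  →  sig = (2;(1,1,1))
  • {5,10}:  v_{5} + v_{10} = v_{3} + v_{7} + v_{9}  →  sig = (2;(1,1,1))
  • {3,5}:  v_{3} + v_{5} = v_{2} + v_{6} + v_{7} + v_{9}  →  sig = (2;(1,1,1,1))
  • {0,10}:  v_{0} + v_{10} = v_{1} + v_{6} + v_{7} + 2·v_{9}  →  sig = (2;(1,1,1,2))
  • {4,10}:  v_{4} + v_{10} = 2·v_{1} + v_{2} + 2·v_{7} + v_{9}  →  sig = (2;(1,1,2,2))
  • {8,10}:  v_{8} + v_{10} = 2·v_{1} + v_{6} + v_{7} + 2·v_{9}  →  sig = (2;(1,1,2,2))
  • {2,7,8}:  v_{2} + v_{7} + v_{8} = 0  →  sig = (3;())
  • {4,6,9}:  v_{4} + v_{6} + v_{9} = 0  →  sig = (3;())
  • {0,2,7}:  v_{0} + v_{2} + v_{7} = v_{5}  →  sig = (3;(1))
  • {2,6,10}:  v_{2} + v_{6} + v_{10} = 2·v_{3}  →  sig = (3;(2))
  • {1,3,7,9}:  v_{1} + v_{3} + v_{7} + v_{9} = v_{10}  →  sig = (4;(1))
  • {1,2,6,7,9}:  v_{1} + v_{2} + v_{6} + v_{7} + v_{9} = v_{3}  →  sig = (5;(1))

Signatures (|P|; sorted positive RHS coefficients), sorted:
    (2;())
    (2;(1))
    (2;(1))
    (2;(1,1))
    (2;(1,1,1))
    (2;(1,1,1))
    (2;(1,1,1))
    (2;(1,1,1,1))
    (2;(1,1,1,2))
    (2;(1,1,2,2))
    (2;(1,1,2,2))
    (3;())
    (3;())
    (3;(1))
    (3;(2))
    (4;(1))
    (5;(1))


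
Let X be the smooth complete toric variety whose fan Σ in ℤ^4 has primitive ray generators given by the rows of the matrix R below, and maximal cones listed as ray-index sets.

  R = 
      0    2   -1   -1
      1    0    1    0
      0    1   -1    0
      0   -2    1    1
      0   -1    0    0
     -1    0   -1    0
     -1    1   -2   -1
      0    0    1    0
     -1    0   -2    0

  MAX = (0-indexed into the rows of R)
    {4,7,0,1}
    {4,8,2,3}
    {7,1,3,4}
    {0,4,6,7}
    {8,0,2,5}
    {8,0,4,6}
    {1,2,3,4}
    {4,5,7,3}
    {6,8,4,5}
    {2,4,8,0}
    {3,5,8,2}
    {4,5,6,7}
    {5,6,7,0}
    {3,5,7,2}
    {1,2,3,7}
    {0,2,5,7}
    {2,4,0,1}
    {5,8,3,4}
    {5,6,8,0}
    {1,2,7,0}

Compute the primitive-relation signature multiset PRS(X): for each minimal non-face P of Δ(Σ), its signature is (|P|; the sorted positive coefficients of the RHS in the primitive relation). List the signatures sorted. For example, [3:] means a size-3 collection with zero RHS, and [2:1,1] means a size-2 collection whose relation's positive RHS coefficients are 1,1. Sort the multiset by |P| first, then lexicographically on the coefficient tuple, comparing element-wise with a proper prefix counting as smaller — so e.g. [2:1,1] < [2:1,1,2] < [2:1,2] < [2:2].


10 collections generate NE(X_Σ); each relation:

  • {0,3}:  v_{0} + v_{3} = 0  so sig = [2:]
  • {1,5}:  v_{1} + v_{5} = 0  so sig = [2:]
  • {7,8}:  v_{7} + v_{8} = v_{5}  so sig = [2:1]
  • {1,6}:  v_{1} + v_{6} = v_{0} + v_{4}  so sig = [2:1,1]
  • {1,8}:  v_{1} + v_{8} = v_{2} + v_{4}  so sig = [2:1,1]
  • {2,6}:  v_{2} + v_{6} = v_{0} + v_{8}  so sig = [2:1,1]
  • {3,6}:  v_{3} + v_{6} = v_{4} + v_{5}  so sig = [2:1,1]
  • {2,4,7}:  v_{2} + v_{4} + v_{7} = 0  so sig = [3:]
  • {0,4,5}:  v_{0} + v_{4} + v_{5} = v_{6}  so sig = [3:1]
  • {2,4,5}:  v_{2} + v_{4} + v_{5} = v_{8}  so sig = [3:1]

Signatures (|P|; sorted positive RHS coefficients), sorted:
    [2:]
    [2:]
    [2:1]
    [2:1,1]
    [2:1,1]
    [2:1,1]
    [2:1,1]
    [3:]
    [3:1]
    [3:1]


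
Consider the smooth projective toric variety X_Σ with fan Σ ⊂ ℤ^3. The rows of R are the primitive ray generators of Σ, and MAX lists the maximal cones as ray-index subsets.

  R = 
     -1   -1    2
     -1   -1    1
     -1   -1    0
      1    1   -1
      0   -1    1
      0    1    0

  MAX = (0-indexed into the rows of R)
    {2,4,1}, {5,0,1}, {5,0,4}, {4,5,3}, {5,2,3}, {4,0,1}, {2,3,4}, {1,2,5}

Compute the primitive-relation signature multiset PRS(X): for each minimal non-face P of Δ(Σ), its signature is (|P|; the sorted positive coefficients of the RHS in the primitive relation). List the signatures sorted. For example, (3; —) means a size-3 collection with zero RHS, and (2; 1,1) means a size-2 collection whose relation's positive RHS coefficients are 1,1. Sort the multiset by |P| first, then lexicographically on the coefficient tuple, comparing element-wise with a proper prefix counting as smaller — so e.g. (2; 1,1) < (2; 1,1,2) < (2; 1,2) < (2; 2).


5 collections generate NE(X_Σ); each relation:

  {1,3}:  v_{1} + v_{3} = 0  ⇒ sig = (2; —)
  {0,3}:  v_{0} + v_{3} = v_{4} + v_{5}  ⇒ sig = (2; 1,1)
  {0,2}:  v_{0} + v_{2} = 2·v_{1}  ⇒ sig = (2; 2)
  {1,4,5}:  v_{1} + v_{4} + v_{5} = v_{0}  ⇒ sig = (3; 1)
  {2,4,5}:  v_{2} + v_{4} + v_{5} = v_{1}  ⇒ sig = (3; 1)

Sorted signature multiset PRS(X):
{ (2; —),  (2; 1,1),  (2; 2),  (3; 1) ×2 }
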